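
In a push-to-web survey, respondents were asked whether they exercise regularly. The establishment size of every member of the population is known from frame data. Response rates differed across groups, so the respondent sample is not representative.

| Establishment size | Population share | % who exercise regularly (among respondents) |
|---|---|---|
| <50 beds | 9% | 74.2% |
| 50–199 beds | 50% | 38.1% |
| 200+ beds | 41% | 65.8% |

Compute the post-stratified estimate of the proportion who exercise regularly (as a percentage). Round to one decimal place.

Each cell contributes population-share × respondent value:
  <50 beds: 0.09 × 74.2 = 6.678
  50–199 beds: 0.5 × 38.1 = 19.05
  200+ beds: 0.41 × 65.8 = 26.978
Post-stratified estimate = 52.706 → 52.7%.

52.7%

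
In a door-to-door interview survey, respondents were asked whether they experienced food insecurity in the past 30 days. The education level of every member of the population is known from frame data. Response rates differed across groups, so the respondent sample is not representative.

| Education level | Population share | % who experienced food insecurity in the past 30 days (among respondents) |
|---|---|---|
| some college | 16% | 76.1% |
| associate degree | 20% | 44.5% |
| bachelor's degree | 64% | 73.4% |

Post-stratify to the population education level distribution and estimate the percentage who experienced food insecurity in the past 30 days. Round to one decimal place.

Each cell contributes population-share × respondent value:
  some college: 0.16 × 76.1 = 12.176
  associate degree: 0.2 × 44.5 = 8.9
  bachelor's degree: 0.64 × 73.4 = 46.976
Post-stratified estimate = 68.052 → 68.1%.

68.1%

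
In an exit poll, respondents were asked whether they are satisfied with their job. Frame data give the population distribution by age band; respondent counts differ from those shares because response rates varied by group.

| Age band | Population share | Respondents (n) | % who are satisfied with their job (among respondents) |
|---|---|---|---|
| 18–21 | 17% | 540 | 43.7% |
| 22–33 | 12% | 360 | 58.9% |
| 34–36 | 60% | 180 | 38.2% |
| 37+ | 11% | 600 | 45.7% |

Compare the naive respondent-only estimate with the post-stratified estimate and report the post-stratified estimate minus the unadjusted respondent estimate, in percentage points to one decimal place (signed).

Naive respondent-only estimate (weights = respondent counts):
  (540/1680)×43.7 + (360/1680)×58.9 + (180/1680)×38.2 + (600/1680)×45.7 = 47.0821%
Reweighting by population age band shares:
  0.17×43.7 + 0.12×58.9 + 0.6×38.2 + 0.11×45.7 = 42.444%
Difference = 42.444 − 47.0821 = -4.6381 pp.

-4.6 percentage points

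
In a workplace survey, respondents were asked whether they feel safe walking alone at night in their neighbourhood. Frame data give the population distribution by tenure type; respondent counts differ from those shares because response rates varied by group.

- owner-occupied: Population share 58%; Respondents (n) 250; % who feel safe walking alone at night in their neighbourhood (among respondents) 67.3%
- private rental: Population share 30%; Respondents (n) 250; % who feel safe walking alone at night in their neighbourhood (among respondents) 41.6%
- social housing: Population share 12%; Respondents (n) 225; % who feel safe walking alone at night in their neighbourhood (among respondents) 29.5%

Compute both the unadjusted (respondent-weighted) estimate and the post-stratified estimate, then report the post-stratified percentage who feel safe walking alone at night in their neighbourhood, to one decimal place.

Unadjusted (pooled respondent) estimate weights by respondent counts:
  (250/725)×67.3 + (250/725)×41.6 + (225/725)×29.5 = 46.7069%
Reweighting by population tenure type shares:
  0.58×67.3 + 0.3×41.6 + 0.12×29.5 = 55.054%

55.1%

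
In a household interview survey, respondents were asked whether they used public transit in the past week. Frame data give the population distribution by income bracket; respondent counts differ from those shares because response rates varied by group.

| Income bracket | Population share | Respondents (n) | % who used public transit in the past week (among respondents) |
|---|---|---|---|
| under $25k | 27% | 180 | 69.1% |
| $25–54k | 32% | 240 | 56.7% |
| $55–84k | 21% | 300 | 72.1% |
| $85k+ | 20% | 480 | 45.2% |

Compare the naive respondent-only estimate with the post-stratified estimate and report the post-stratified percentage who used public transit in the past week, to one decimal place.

Unadjusted (pooled respondent) estimate weights by respondent counts:
  (180/1200)×69.1 + (240/1200)×56.7 + (300/1200)×72.1 + (480/1200)×45.2 = 57.81%
Reweighting by population income bracket shares:
  0.27×69.1 + 0.32×56.7 + 0.21×72.1 + 0.2×45.2 = 60.982%

61.0%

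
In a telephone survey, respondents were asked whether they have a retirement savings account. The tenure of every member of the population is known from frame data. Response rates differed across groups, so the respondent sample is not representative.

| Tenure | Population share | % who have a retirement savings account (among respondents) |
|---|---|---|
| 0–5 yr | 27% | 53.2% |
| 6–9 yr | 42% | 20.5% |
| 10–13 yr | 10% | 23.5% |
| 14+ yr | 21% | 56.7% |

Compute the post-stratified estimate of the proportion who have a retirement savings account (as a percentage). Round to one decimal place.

Post-stratification weights by population share, not respondent share:
  0–5 yr: 0.27 × 53.2 = 14.364
  6–9 yr: 0.42 × 20.5 = 8.61
  10–13 yr: 0.1 × 23.5 = 2.35
  14+ yr: 0.21 × 56.7 = 11.907
Post-stratified estimate = 37.231 → 37.2%.

37.2%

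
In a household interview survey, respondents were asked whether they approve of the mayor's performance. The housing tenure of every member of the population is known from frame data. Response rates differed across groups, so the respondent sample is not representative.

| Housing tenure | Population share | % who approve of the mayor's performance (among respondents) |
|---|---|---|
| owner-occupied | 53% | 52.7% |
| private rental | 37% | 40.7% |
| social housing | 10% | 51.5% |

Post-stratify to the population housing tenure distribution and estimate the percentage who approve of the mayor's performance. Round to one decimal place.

48.1%

Post-stratification weights by population share, not respondent share:
  owner-occupied: 0.53 × 52.7 = 27.931
  private rental: 0.37 × 40.7 = 15.059
  social housing: 0.1 × 51.5 = 5.15
Post-stratified estimate = 48.14 → 48.1%.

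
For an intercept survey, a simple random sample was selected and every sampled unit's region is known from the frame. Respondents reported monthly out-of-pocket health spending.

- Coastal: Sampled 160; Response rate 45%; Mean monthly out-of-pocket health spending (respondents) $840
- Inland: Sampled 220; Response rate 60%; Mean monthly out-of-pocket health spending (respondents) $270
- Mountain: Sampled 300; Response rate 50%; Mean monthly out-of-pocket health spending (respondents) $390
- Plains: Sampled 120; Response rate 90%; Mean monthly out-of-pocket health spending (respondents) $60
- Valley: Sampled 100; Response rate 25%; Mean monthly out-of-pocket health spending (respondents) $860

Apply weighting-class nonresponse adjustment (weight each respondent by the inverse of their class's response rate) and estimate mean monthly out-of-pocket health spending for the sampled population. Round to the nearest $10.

$450

Weighting each respondent by the inverse class response rate inflates each class back to its sampled size, so the class weight is n_sampled:
  Coastal: 160 × 840 = 134,400
  Inland: 220 × 270 = 59,400
  Mountain: 300 × 390 = 117,000
  Plains: 120 × 60 = 7200
  Valley: 100 × 860 = 86,000
Adjusted estimate = 404,000 / 900 = 448.889 → $450.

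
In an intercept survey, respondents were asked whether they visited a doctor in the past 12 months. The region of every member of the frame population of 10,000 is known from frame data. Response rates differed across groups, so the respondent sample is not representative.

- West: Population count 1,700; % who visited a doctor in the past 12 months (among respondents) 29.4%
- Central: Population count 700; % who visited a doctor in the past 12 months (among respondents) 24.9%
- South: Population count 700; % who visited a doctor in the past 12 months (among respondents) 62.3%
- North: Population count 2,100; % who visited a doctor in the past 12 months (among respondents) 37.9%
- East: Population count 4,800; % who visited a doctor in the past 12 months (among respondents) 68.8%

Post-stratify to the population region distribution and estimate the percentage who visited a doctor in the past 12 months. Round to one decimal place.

52.1%

Reweight to the known region distribution:
  West: (1,700/10,000) × 29.4 = 4.998
  Central: (700/10,000) × 24.9 = 1.743
  South: (700/10,000) × 62.3 = 4.361
  North: (2,100/10,000) × 37.9 = 7.959
  East: (4,800/10,000) × 68.8 = 33.024
Post-stratified estimate = 52.085 → 52.1%.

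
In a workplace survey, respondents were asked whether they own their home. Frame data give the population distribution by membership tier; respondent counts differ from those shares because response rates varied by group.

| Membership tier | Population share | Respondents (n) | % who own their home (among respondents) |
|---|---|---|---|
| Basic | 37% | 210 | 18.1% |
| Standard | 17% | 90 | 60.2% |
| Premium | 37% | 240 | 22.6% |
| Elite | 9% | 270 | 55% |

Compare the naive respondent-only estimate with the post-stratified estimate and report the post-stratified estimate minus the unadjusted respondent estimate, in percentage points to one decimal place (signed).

Unadjusted (pooled respondent) estimate weights by respondent counts:
  (210/810)×18.1 + (90/810)×60.2 + (240/810)×22.6 + (270/810)×55 = 36.4111%
Reweighting by population membership tier shares:
  0.37×18.1 + 0.17×60.2 + 0.37×22.6 + 0.09×55 = 30.243%
Difference = 30.243 − 36.4111 = -6.1681 pp.

-6.2 percentage points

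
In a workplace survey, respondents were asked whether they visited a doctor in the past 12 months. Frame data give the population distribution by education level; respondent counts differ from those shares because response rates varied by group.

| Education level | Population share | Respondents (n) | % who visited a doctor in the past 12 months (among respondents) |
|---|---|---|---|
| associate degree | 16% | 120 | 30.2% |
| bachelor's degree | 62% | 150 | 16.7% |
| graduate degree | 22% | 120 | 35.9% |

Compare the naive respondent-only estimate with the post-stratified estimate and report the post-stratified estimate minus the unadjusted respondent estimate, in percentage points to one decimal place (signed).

Unadjusted (pooled respondent) estimate weights by respondent counts:
  (120/390)×30.2 + (150/390)×16.7 + (120/390)×35.9 = 26.7615%
Post-stratifying to population shares instead:
  0.16×30.2 + 0.62×16.7 + 0.22×35.9 = 23.084%
Difference = 23.084 − 26.7615 = -3.6775 pp.

-3.7 percentage points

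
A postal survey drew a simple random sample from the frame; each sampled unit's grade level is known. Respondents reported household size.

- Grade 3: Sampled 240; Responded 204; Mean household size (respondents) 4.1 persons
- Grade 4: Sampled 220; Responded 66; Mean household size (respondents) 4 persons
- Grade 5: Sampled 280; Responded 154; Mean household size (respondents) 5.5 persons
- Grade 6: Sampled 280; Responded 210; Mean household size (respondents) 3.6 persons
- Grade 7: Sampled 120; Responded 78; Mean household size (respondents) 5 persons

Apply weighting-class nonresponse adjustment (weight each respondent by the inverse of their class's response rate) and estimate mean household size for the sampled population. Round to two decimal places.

Class response rates: Grade 3 204/240 = 85%, Grade 4 66/220 = 30%, Grade 5 154/280 = 55%, Grade 6 210/280 = 75%, Grade 7 78/120 = 65%.
Weighting each respondent by the inverse class response rate inflates each class back to its sampled size, so the class weight is n_sampled:
  Grade 3: 240 × 4.1 = 984
  Grade 4: 220 × 4 = 880
  Grade 5: 280 × 5.5 = 1540
  Grade 6: 280 × 3.6 = 1008
  Grade 7: 120 × 5 = 600
Adjusted estimate = 5012 / 1,140 = 4.39649 → 4.40.

4.40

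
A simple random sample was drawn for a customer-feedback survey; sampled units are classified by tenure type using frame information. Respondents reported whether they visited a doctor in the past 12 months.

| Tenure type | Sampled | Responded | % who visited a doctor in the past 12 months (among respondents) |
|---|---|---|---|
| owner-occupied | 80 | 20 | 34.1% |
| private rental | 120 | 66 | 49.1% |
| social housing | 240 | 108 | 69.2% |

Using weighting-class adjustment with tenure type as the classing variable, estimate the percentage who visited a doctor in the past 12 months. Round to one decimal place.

Class response rates: owner-occupied 20/80 = 25%, private rental 66/120 = 55%, social housing 108/240 = 45%.
Inverse-response-rate weighting restores each class to its sampled count, so class totals weight by n_sampled:
  owner-occupied: 80 × 34.1 = 2728
  private rental: 120 × 49.1 = 5892
  social housing: 240 × 69.2 = 16,608
Adjusted estimate = 25,228 / 440 = 57.3364 → 57.3%.

57.3%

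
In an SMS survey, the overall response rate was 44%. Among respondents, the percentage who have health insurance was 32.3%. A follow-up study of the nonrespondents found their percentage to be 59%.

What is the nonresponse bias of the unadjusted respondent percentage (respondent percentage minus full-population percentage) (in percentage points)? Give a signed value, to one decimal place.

-15.0 percentage points

Nonresponse fraction = 1 − 0.44 = 0.56.
Bias = (nonresponse fraction) × (respondent percentage − nonrespondent percentage)
     = 0.56 × (32.3 − 59) = 0.56 × -26.7 = -14.952.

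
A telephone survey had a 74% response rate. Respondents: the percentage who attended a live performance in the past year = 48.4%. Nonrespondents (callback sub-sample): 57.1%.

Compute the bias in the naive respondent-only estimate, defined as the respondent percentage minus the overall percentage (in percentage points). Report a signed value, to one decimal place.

-2.3 percentage points

Nonresponse fraction = 1 − 0.74 = 0.26.
Bias = (nonresponse fraction) × (respondent percentage − nonrespondent percentage)
     = 0.26 × (48.4 − 57.1) = 0.26 × -8.7 = -2.262.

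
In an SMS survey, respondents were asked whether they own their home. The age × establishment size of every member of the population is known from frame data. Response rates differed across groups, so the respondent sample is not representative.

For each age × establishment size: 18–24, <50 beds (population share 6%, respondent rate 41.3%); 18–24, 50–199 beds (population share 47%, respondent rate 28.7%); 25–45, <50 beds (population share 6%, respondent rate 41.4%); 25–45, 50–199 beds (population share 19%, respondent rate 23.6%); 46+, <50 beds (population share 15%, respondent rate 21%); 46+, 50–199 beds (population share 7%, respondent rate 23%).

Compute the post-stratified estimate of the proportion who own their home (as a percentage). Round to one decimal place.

27.7%

Each cell contributes population-share × respondent value:
  18–24, <50 beds: 0.06 × 41.3 = 2.478
  18–24, 50–199 beds: 0.47 × 28.7 = 13.489
  25–45, <50 beds: 0.06 × 41.4 = 2.484
  25–45, 50–199 beds: 0.19 × 23.6 = 4.484
  46+, <50 beds: 0.15 × 21 = 3.15
  46+, 50–199 beds: 0.07 × 23 = 1.61
Post-stratified estimate = 27.695 → 27.7%.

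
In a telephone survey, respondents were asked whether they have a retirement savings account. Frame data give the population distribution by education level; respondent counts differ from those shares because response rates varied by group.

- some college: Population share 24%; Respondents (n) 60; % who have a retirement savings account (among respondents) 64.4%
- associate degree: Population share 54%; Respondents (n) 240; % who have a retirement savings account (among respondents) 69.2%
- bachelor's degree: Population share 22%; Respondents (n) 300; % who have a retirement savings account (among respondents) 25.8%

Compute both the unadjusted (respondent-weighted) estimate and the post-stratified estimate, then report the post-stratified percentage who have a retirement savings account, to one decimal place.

58.5%

Naive respondent-only estimate (weights = respondent counts):
  (60/600)×64.4 + (240/600)×69.2 + (300/600)×25.8 = 47.02%
Post-stratifying to population shares instead:
  0.24×64.4 + 0.54×69.2 + 0.22×25.8 = 58.5%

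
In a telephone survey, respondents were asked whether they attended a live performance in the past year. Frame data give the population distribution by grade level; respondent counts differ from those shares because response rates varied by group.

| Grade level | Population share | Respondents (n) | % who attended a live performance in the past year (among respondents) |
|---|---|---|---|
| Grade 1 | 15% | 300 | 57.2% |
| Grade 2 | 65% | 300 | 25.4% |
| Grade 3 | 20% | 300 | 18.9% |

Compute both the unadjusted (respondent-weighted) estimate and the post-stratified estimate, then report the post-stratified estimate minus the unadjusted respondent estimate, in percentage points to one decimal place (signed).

-5.0 percentage points

Naive respondent-only estimate (weights = respondent counts):
  (300/900)×57.2 + (300/900)×25.4 + (300/900)×18.9 = 33.8333%
Post-stratifying to population shares instead:
  0.15×57.2 + 0.65×25.4 + 0.2×18.9 = 28.87%
Difference = 28.87 − 33.8333 = -4.9633 pp.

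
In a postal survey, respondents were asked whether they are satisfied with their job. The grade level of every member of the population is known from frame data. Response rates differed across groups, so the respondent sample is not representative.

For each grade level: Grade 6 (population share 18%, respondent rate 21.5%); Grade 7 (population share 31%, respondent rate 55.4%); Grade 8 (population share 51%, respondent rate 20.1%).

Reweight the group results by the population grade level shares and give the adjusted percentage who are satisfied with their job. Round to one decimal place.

31.3%

Reweight to the known grade level distribution:
  Grade 6: 0.18 × 21.5 = 3.87
  Grade 7: 0.31 × 55.4 = 17.174
  Grade 8: 0.51 × 20.1 = 10.251
Post-stratified estimate = 31.295 → 31.3%.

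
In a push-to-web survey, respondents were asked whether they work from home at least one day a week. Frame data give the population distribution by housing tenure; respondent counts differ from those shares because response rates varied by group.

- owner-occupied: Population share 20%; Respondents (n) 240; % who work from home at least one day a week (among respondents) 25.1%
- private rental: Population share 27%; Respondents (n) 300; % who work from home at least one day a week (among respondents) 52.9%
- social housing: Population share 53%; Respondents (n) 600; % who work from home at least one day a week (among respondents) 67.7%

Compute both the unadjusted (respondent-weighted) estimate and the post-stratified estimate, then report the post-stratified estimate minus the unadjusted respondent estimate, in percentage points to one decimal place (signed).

Without adjustment, the pooled respondent share is:
  (240/1140)×25.1 + (300/1140)×52.9 + (600/1140)×67.7 = 54.8368%
Post-stratifying to population shares instead:
  0.2×25.1 + 0.27×52.9 + 0.53×67.7 = 55.184%
Difference = 55.184 − 54.8368 = 0.3472 pp.

+0.3 percentage points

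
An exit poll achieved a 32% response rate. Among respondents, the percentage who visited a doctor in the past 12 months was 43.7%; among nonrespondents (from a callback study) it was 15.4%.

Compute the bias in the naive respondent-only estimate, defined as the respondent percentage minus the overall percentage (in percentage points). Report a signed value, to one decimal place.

Nonresponse fraction = 1 − 0.32 = 0.68.
Bias = (nonresponse fraction) × (respondent percentage − nonrespondent percentage)
     = 0.68 × (43.7 − 15.4) = 0.68 × 28.3 = 19.244.

+19.2 percentage points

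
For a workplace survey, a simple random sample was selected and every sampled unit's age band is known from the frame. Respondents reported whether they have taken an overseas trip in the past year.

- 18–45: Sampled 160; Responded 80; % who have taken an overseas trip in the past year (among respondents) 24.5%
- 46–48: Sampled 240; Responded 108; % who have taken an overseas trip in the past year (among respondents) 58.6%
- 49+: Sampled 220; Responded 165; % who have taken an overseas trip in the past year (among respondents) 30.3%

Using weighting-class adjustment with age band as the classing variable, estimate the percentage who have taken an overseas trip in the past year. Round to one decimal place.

Response rates by class: 18–45 80/160 = 50%, 46–48 108/240 = 45%, 49+ 165/220 = 75%.
Each respondent's weight = sampled/responded in their class; summing within a class gives n_sampled, so:
  18–45: 160 × 24.5 = 3920
  46–48: 240 × 58.6 = 14,064
  49+: 220 × 30.3 = 6666
Adjusted estimate = 24,650 / 620 = 39.7581 → 39.8%.

39.8%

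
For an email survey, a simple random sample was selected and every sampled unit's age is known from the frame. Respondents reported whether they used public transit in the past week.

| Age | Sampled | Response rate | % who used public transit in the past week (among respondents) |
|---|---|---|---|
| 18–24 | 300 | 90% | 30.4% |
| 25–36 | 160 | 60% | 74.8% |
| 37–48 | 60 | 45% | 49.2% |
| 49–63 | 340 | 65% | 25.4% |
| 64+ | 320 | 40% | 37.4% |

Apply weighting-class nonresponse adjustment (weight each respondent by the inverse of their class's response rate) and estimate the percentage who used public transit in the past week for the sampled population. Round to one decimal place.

37.8%

With weight = n_sampled/n_responded per class, the weighted class total is n_sampled:
  18–24: 300 × 30.4 = 9120
  25–36: 160 × 74.8 = 11,968
  37–48: 60 × 49.2 = 2952
  49–63: 340 × 25.4 = 8636
  64+: 320 × 37.4 = 11,968
Adjusted estimate = 44,644 / 1,180 = 37.8339 → 37.8%.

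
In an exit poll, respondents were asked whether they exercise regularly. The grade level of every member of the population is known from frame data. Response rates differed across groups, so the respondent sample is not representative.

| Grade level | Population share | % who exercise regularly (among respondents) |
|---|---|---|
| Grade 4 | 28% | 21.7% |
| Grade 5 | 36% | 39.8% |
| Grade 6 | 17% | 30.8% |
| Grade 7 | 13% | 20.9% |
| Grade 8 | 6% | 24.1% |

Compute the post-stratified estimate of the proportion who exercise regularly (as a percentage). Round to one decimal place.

Reweight to the known grade level distribution:
  Grade 4: 0.28 × 21.7 = 6.076
  Grade 5: 0.36 × 39.8 = 14.328
  Grade 6: 0.17 × 30.8 = 5.236
  Grade 7: 0.13 × 20.9 = 2.717
  Grade 8: 0.06 × 24.1 = 1.446
Post-stratified estimate = 29.803 → 29.8%.

29.8%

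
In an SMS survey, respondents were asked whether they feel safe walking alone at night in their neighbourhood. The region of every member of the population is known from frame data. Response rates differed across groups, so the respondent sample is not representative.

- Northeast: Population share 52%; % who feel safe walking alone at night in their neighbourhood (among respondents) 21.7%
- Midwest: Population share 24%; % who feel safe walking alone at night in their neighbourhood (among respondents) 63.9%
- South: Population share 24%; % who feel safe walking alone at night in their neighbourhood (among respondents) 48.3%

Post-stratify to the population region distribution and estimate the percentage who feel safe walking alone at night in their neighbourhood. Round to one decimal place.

38.2%

Post-stratification weights by population share, not respondent share:
  Northeast: 0.52 × 21.7 = 11.284
  Midwest: 0.24 × 63.9 = 15.336
  South: 0.24 × 48.3 = 11.592
Post-stratified estimate = 38.212 → 38.2%.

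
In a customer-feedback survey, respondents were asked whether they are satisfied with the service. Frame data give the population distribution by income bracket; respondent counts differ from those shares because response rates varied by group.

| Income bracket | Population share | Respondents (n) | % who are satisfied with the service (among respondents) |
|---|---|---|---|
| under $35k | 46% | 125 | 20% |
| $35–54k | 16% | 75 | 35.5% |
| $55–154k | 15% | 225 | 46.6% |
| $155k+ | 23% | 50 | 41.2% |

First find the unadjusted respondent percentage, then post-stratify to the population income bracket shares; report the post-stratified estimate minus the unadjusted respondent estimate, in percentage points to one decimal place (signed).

Unadjusted (pooled respondent) estimate weights by respondent counts:
  (125/475)×20 + (75/475)×35.5 + (225/475)×46.6 + (50/475)×41.2 = 37.2789%
Reweighting by population income bracket shares:
  0.46×20 + 0.16×35.5 + 0.15×46.6 + 0.23×41.2 = 31.346%
Difference = 31.346 − 37.2789 = -5.9329 pp.

-5.9 percentage points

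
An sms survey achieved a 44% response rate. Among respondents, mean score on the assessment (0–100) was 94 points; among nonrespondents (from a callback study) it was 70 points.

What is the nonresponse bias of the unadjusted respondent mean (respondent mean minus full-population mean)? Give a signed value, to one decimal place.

Nonresponse fraction = 1 − 0.44 = 0.56.
Bias = (nonresponse fraction) × (respondent mean − nonrespondent mean)
     = 0.56 × (94 − 70) = 0.56 × 24 = 13.44.

+13.4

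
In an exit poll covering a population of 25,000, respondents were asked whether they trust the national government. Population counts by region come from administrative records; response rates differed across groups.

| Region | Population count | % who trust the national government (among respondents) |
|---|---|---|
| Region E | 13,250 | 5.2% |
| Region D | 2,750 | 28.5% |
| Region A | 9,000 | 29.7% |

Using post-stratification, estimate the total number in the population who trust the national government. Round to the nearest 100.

4,100

Each cell contributes its population count × the respondent rate:
  Region E: 13,250 × 5.2% = 689
  Region D: 2,750 × 28.5% = 783.75
  Region A: 9,000 × 29.7% = 2673
Estimated total = 4145.75 → 4,100.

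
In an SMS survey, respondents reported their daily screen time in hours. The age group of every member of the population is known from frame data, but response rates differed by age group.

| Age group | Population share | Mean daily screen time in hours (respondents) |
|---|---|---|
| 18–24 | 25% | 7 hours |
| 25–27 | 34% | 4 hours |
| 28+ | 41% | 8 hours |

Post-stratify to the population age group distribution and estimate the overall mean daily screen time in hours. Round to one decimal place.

Each cell contributes population-share × respondent value:
  18–24: 0.25 × 7 = 1.75
  25–27: 0.34 × 4 = 1.36
  28+: 0.41 × 8 = 3.28
Post-stratified estimate = 6.39 → 6.4.

6.4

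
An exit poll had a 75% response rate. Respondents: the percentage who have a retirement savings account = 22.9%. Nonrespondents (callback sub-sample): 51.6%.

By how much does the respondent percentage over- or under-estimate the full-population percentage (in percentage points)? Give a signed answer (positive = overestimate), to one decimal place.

Nonresponse fraction = 1 − 0.75 = 0.25.
Bias = (nonresponse fraction) × (respondent percentage − nonrespondent percentage)
     = 0.25 × (22.9 − 51.6) = 0.25 × -28.7 = -7.175.

-7.2 percentage points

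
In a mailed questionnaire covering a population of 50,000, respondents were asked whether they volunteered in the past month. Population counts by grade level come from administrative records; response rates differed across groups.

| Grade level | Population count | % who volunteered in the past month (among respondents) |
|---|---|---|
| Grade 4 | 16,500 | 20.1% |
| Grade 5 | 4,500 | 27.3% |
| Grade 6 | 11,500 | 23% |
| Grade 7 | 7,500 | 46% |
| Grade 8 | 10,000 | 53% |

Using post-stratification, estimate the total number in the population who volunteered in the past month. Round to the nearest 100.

15,900

Apply each group's respondent rate to its population count:
  Grade 4: 16,500 × 20.1% = 3316.5
  Grade 5: 4,500 × 27.3% = 1228.5
  Grade 6: 11,500 × 23% = 2645
  Grade 7: 7,500 × 46% = 3450
  Grade 8: 10,000 × 53% = 5300
Estimated total = 15,940 → 15,900.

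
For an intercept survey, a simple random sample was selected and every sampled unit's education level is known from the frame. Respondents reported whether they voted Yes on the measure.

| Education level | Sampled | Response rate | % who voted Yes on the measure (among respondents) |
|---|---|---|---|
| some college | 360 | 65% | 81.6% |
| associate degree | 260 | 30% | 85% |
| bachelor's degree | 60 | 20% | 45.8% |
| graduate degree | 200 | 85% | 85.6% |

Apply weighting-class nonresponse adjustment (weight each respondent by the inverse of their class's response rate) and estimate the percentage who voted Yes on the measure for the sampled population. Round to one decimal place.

81.1%

Weighting each respondent by the inverse class response rate inflates each class back to its sampled size, so the class weight is n_sampled:
  some college: 360 × 81.6 = 29376
  associate degree: 260 × 85 = 22,100
  bachelor's degree: 60 × 45.8 = 2748
  graduate degree: 200 × 85.6 = 17,120
Adjusted estimate = 71,344 / 880 = 81.0727 → 81.1%.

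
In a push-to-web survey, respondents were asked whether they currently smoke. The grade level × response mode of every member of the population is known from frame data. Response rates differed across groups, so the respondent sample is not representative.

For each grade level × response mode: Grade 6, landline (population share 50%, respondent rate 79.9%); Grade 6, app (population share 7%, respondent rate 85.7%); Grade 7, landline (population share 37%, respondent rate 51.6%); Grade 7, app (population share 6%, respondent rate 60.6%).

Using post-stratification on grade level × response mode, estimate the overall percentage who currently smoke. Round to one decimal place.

Weight each group's respondent value by its population share:
  Grade 6, landline: 0.5 × 79.9 = 39.95
  Grade 6, app: 0.07 × 85.7 = 5.999
  Grade 7, landline: 0.37 × 51.6 = 19.092
  Grade 7, app: 0.06 × 60.6 = 3.636
Post-stratified estimate = 68.677 → 68.7%.

68.7%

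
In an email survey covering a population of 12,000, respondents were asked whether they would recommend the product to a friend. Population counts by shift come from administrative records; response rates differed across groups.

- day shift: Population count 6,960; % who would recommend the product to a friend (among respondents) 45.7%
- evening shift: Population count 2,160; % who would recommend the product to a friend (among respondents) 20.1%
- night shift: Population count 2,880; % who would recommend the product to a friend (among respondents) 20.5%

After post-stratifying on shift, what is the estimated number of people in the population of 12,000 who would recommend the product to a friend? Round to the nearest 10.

4,210

Apply each group's respondent rate to its population count:
  day shift: 6,960 × 45.7% = 3180.72
  evening shift: 2,160 × 20.1% = 434.16
  night shift: 2,880 × 20.5% = 590.4
Estimated total = 4205.28 → 4,210.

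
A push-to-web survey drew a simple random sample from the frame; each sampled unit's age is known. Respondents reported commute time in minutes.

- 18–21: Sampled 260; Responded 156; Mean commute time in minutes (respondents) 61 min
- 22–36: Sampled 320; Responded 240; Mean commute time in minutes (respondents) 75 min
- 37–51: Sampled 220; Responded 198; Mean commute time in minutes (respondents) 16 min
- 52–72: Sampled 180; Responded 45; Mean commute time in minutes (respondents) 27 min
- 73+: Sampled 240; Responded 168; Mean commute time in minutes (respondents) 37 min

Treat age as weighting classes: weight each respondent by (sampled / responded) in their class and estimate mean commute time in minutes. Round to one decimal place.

Response rates by class: 18–21 156/260 = 60%, 22–36 240/320 = 75%, 37–51 198/220 = 90%, 52–72 45/180 = 25%, 73+ 168/240 = 70%.
Each respondent's weight = sampled/responded in their class; summing within a class gives n_sampled, so:
  18–21: 260 × 61 = 15,860
  22–36: 320 × 75 = 24,000
  37–51: 220 × 16 = 3520
  52–72: 180 × 27 = 4860
  73+: 240 × 37 = 8880
Adjusted estimate = 57,120 / 1,220 = 46.8197 → 46.8.

46.8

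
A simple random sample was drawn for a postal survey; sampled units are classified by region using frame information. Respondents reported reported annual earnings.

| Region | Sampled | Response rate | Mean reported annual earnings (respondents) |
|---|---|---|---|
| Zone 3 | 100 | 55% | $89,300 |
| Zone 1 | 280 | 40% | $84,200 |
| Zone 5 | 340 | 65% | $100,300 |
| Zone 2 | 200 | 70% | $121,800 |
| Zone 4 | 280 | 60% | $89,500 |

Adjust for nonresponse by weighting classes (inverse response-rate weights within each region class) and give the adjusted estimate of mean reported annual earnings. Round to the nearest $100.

$96,700

Weighting each respondent by the inverse class response rate inflates each class back to its sampled size, so the class weight is n_sampled:
  Zone 3: 100 × 89,300 = 8,930,000
  Zone 1: 280 × 84,200 = 23,576,000
  Zone 5: 340 × 100,300 = 34,102,000
  Zone 2: 200 × 121,800 = 24,360,000
  Zone 4: 280 × 89,500 = 25,060,000
Adjusted estimate = 116,028,000 / 1,200 = 96,690 → $96,700.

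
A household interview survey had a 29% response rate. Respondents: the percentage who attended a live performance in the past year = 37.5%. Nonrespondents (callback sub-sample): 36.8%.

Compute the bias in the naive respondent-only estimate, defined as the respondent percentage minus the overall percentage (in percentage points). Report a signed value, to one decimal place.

Nonresponse fraction = 1 − 0.29 = 0.71.
Bias = (nonresponse fraction) × (respondent percentage − nonrespondent percentage)
     = 0.71 × (37.5 − 36.8) = 0.71 × 0.7 = 0.497.

+0.5 percentage points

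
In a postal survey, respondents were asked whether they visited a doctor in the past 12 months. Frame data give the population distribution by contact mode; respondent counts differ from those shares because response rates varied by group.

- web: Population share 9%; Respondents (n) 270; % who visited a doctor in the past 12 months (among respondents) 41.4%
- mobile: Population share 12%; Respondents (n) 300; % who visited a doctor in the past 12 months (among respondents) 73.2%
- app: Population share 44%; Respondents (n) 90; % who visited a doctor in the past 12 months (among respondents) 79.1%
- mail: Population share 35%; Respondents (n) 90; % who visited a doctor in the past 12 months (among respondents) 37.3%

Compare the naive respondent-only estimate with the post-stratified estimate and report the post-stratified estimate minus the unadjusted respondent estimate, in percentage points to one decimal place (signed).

Without adjustment, the pooled respondent share is:
  (270/750)×41.4 + (300/750)×73.2 + (90/750)×79.1 + (90/750)×37.3 = 58.152%
Post-stratifying to population shares instead:
  0.09×41.4 + 0.12×73.2 + 0.44×79.1 + 0.35×37.3 = 60.369%
Difference = 60.369 − 58.152 = 2.217 pp.

+2.2 percentage points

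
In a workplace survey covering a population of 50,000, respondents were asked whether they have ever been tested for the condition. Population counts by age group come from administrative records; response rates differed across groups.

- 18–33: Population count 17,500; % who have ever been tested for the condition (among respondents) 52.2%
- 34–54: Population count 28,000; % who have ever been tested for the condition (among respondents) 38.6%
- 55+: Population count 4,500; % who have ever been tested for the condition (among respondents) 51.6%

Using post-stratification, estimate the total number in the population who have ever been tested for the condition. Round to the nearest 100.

22,300

Each cell contributes its population count × the respondent rate:
  18–33: 17,500 × 52.2% = 9135
  34–54: 28,000 × 38.6% = 10,808
  55+: 4,500 × 51.6% = 2322
Estimated total = 22,265 → 22,300.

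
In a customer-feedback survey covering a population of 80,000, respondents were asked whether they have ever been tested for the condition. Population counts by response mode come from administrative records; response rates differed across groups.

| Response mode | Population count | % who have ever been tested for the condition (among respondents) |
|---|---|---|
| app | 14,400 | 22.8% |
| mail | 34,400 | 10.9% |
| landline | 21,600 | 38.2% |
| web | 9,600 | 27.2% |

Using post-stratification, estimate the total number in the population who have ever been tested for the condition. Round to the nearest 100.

Apply each group's respondent rate to its population count:
  app: 14,400 × 22.8% = 3283.2
  mail: 34,400 × 10.9% = 3749.6
  landline: 21,600 × 38.2% = 8251.2
  web: 9,600 × 27.2% = 2611.2
Estimated total = 17895.2 → 17,900.

17,900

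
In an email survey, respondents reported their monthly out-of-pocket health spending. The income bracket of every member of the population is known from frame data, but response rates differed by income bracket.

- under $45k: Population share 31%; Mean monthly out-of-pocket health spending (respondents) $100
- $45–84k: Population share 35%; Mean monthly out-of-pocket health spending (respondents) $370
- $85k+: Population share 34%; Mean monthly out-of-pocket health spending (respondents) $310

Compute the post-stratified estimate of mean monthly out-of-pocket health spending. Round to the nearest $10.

$270

Each cell contributes population-share × respondent value:
  under $45k: 0.31 × 100 = 31
  $45–84k: 0.35 × 370 = 129.5
  $85k+: 0.34 × 310 = 105.4
Post-stratified estimate = 265.9 → $270.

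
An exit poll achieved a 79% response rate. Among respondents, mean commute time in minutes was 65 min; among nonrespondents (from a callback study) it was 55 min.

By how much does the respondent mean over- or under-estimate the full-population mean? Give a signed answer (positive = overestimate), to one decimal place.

+2.1

Nonresponse fraction = 1 − 0.79 = 0.21.
Bias = (nonresponse fraction) × (respondent mean − nonrespondent mean)
     = 0.21 × (65 − 55) = 0.21 × 10 = 2.1.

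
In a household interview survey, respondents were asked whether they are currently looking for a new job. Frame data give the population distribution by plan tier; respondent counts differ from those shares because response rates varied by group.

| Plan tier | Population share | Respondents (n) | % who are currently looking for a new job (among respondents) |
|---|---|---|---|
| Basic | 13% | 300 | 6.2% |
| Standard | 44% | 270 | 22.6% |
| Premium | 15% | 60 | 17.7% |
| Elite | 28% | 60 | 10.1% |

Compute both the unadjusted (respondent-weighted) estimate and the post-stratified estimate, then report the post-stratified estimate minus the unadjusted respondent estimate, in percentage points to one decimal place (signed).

+2.3 percentage points

Without adjustment, the pooled respondent share is:
  (300/690)×6.2 + (270/690)×22.6 + (60/690)×17.7 + (60/690)×10.1 = 13.9565%
Post-stratifying to population shares instead:
  0.13×6.2 + 0.44×22.6 + 0.15×17.7 + 0.28×10.1 = 16.233%
Difference = 16.233 − 13.9565 = 2.2765 pp.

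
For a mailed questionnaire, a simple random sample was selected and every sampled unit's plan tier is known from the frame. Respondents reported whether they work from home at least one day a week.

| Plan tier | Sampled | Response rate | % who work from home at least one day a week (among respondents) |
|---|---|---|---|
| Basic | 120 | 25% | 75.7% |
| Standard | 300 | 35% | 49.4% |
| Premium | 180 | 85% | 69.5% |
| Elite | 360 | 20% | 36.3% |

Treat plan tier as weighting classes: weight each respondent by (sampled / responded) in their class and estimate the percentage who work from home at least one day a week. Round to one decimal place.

51.5%

Weighting each respondent by the inverse class response rate inflates each class back to its sampled size, so the class weight is n_sampled:
  Basic: 120 × 75.7 = 9084
  Standard: 300 × 49.4 = 14,820
  Premium: 180 × 69.5 = 12,510
  Elite: 360 × 36.3 = 13068
Adjusted estimate = 49,482 / 960 = 51.5438 → 51.5%.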